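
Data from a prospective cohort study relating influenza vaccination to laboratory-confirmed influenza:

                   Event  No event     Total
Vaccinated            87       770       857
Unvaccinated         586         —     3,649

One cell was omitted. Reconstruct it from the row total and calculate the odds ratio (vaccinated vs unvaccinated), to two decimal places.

0.59

The missing cell is in the unexposed row: 3649 − 586 = 3063.
So a = 87, b = 770, c = 586, d = 3063.
OR = (a·d)/(b·c) = (87 × 3063) / (770 × 586) = 266481 / 451220 = 0.59058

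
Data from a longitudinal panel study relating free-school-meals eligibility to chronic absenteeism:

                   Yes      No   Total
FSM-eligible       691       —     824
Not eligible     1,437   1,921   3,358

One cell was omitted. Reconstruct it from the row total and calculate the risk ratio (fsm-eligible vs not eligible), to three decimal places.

The missing cell is in the exposed row: 824 − 691 = 133.
So a = 691, b = 133, c = 1437, d = 1921.
RR = [a/(a+b)] / [c/(c+d)] = (691/824) / (1437/3358) = 0.83859/0.42793 = 1.95963

1.960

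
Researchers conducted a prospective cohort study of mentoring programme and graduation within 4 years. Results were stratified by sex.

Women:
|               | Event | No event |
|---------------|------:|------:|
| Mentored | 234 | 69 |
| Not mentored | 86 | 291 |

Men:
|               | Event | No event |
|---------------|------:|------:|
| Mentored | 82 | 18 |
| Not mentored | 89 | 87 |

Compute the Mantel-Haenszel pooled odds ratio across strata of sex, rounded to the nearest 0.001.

8.670

OR_MH = Σ(aᵢdᵢ/nᵢ) / Σ(bᵢcᵢ/nᵢ), where nᵢ is the stratum total.
Stratum 1 (Women): n = 680; a·d/n = 234·291/680 = 100.1382; b·c/n = 69·86/680 = 8.7265
Stratum 2 (Men): n = 276; a·d/n = 82·87/276 = 25.8478; b·c/n = 18·89/276 = 5.8043
OR_MH = (100.1382 + 25.8478) / (8.7265 + 5.8043) = 125.9861 / 14.5308 = 8.67027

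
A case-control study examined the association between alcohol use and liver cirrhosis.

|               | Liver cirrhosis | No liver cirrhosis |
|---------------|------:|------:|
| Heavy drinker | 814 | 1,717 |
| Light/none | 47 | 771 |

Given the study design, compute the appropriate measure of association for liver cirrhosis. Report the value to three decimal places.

7.777

Cells: a = 814, b = 1717, c = 47, d = 771.
This is a case-control study: participants were sampled on outcome status, so risks in the source population cannot be estimated directly — relative risk is not valid here. The odds ratio is the appropriate measure.
OR = (a·d)/(b·c) = (814 × 771) / (1717 × 47) = 627594 / 80699 = 7.77697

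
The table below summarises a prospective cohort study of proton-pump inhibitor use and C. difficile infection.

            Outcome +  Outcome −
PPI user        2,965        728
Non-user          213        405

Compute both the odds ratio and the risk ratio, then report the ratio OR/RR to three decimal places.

Cells: a = 2965, b = 728, c = 213, d = 405.
OR = (2965·405)/(728·213) = 1200825/155064 = 7.74406
Risk in exposed = 2965/3693 = 0.80287; risk in unexposed = 213/618 = 0.34466; RR = 2.32945
OR/RR = 7.74406 / 2.32945 = 3.32441
The outcome is not rare, so the OR lies further from 1 than the RR.

3.324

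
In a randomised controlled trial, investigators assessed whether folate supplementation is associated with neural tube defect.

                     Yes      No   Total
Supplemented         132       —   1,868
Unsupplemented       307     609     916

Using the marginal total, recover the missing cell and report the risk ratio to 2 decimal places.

0.21

The missing cell is in the exposed row: 1868 − 132 = 1736.
So a = 132, b = 1736, c = 307, d = 609.
RR = [a/(a+b)] / [c/(c+d)] = (132/1868) / (307/916) = 0.07066/0.33515 = 0.21084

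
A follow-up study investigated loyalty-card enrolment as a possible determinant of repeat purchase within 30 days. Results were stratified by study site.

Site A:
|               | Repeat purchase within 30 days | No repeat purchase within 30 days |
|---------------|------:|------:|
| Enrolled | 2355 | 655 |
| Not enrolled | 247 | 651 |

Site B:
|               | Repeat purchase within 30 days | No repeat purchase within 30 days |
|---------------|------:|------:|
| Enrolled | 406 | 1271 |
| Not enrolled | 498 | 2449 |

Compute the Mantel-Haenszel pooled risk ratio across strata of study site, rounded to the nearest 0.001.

2.157

RR_MH = Σ(aᵢ·n₀ᵢ/nᵢ) / Σ(cᵢ·n₁ᵢ/nᵢ), with n₁ᵢ = aᵢ+bᵢ (exposed), n₀ᵢ = cᵢ+dᵢ (unexposed), nᵢ = n₁ᵢ+n₀ᵢ.
Stratum 1 (Site A): n₁ = 3010, n₀ = 898, n = 3908; a·n₀/n = 2355·898/3908 = 541.1438; c·n₁/n = 247·3010/3908 = 190.2431
Stratum 2 (Site B): n₁ = 1677, n₀ = 2947, n = 4624; a·n₀/n = 406·2947/4624 = 258.7548; c·n₁/n = 498·1677/4624 = 180.6112
RR_MH = (541.1438 + 258.7548) / (190.2431 + 180.6112) = 799.8986 / 370.8543 = 2.15691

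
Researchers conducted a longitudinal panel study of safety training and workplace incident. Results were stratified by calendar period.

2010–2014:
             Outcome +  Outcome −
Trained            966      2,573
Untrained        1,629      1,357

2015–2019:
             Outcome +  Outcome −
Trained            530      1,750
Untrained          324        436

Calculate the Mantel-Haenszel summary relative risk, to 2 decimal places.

RR_MH = Σ(aᵢ·n₀ᵢ/nᵢ) / Σ(cᵢ·n₁ᵢ/nᵢ), with n₁ᵢ = aᵢ+bᵢ (exposed), n₀ᵢ = cᵢ+dᵢ (unexposed), nᵢ = n₁ᵢ+n₀ᵢ.
Stratum 1 (2010–2014): n₁ = 3539, n₀ = 2986, n = 6525; a·n₀/n = 966·2986/6525 = 442.0653; c·n₁/n = 1629·3539/6525 = 883.5297
Stratum 2 (2015–2019): n₁ = 2280, n₀ = 760, n = 3040; a·n₀/n = 530·760/3040 = 132.5000; c·n₁/n = 324·2280/3040 = 243.0000
RR_MH = (442.0653 + 132.5000) / (883.5297 + 243.0000) = 574.5653 / 1126.5297 = 0.51003

0.51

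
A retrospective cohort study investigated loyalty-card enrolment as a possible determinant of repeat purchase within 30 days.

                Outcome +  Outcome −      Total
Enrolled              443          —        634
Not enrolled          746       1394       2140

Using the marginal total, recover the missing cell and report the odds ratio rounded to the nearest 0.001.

The missing cell is in the exposed row: 634 − 443 = 191.
So a = 443, b = 191, c = 746, d = 1394.
OR = (a·d)/(b·c) = (443 × 1394) / (191 × 746) = 617542 / 142486 = 4.33405

4.334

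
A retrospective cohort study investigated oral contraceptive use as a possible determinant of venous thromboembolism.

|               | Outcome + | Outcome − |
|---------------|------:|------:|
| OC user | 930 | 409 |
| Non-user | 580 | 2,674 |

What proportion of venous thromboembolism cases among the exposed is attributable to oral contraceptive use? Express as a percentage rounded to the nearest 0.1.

74.3

Cells: a = 930, b = 409, c = 580, d = 2674.
Risk in exposed = 930/1339 = 0.69455; risk in unexposed = 580/3254 = 0.17824.
RR = 0.69455/0.17824 = 3.89665
AR% = (RR − 1)/RR × 100 = (3.89665 − 1)/3.89665 × 100 = 74.3370%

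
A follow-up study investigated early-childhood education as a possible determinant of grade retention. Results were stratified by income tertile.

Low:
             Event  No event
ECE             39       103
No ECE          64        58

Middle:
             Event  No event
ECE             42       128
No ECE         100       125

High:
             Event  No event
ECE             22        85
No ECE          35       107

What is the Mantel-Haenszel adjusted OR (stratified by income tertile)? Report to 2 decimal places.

OR_MH = Σ(aᵢdᵢ/nᵢ) / Σ(bᵢcᵢ/nᵢ), where nᵢ is the stratum total.
Stratum 1 (Low): n = 264; a·d/n = 39·58/264 = 8.5682; b·c/n = 103·64/264 = 24.9697
Stratum 2 (Middle): n = 395; a·d/n = 42·125/395 = 13.2911; b·c/n = 128·100/395 = 32.4051
Stratum 3 (High): n = 249; a·d/n = 22·107/249 = 9.4538; b·c/n = 85·35/249 = 11.9478
OR_MH = (8.5682 + 13.2911 + 9.4538) / (24.9697 + 32.4051 + 11.9478) = 31.3131 / 69.3226 = 0.45170

0.45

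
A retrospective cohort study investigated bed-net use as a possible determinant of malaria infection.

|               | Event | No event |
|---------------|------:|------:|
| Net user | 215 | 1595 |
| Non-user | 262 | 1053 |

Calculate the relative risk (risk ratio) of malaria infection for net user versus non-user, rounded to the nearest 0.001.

Cells: a = 215, b = 1595, c = 262, d = 1053.
Risk in exposed = 215/1810 = 0.11878; risk in unexposed = 262/1315 = 0.19924.
RR = 0.11878 / 0.19924 = 0.59619
The risk is 40% lower among the exposed than among the unexposed.

0.596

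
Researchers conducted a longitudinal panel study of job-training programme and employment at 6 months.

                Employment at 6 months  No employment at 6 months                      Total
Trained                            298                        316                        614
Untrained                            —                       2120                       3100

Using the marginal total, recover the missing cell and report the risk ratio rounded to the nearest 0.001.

1.535

The missing cell is in the unexposed row: 3100 − 2120 = 980.
So a = 298, b = 316, c = 980, d = 2120.
RR = [a/(a+b)] / [c/(c+d)] = (298/614) / (980/3100) = 0.48534/0.31613 = 1.53527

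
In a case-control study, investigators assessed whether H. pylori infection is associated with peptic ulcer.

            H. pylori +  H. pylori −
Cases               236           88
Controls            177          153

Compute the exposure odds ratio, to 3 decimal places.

2.318

Reading the table with exposure as columns: a = 236 (H. pylori +, case), b = 177 (H. pylori +, non-case), c = 88 (H. pylori −, case), d = 153.
OR = (a·d)/(b·c) = (236 × 153) / (177 × 88) = 36108 / 15576 = 2.31818
The odds of peptic ulcer are about 2.32 times as high in the h. pylori + group.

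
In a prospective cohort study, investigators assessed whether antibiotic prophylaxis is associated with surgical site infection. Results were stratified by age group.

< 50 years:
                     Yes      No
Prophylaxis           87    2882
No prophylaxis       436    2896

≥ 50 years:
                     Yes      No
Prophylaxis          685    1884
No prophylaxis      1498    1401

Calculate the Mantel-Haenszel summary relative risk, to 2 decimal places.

0.45

RR_MH = Σ(aᵢ·n₀ᵢ/nᵢ) / Σ(cᵢ·n₁ᵢ/nᵢ), with n₁ᵢ = aᵢ+bᵢ (exposed), n₀ᵢ = cᵢ+dᵢ (unexposed), nᵢ = n₁ᵢ+n₀ᵢ.
Stratum 1 (< 50 years): n₁ = 2969, n₀ = 3332, n = 6301; a·n₀/n = 87·3332/6301 = 46.0060; c·n₁/n = 436·2969/6301 = 205.4410
Stratum 2 (≥ 50 years): n₁ = 2569, n₀ = 2899, n = 5468; a·n₀/n = 685·2899/5468 = 363.1703; c·n₁/n = 1498·2569/5468 = 703.7970
RR_MH = (46.0060 + 363.1703) / (205.4410 + 703.7970) = 409.1763 / 909.2380 = 0.45002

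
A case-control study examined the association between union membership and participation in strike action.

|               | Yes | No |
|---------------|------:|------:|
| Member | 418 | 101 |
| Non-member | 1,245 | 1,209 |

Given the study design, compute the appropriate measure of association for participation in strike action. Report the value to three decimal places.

4.019

Cells: a = 418, b = 101, c = 1245, d = 1209.
This is a case-control study: participants were sampled on outcome status, so risks in the source population cannot be estimated directly — relative risk is not valid here. The odds ratio is the appropriate measure.
OR = (a·d)/(b·c) = (418 × 1209) / (101 × 1245) = 505362 / 125745 = 4.01894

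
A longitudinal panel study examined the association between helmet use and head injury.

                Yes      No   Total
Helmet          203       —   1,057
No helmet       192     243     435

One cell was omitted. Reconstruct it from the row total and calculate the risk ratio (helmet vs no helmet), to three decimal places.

The missing cell is in the exposed row: 1057 − 203 = 854.
So a = 203, b = 854, c = 192, d = 243.
RR = [a/(a+b)] / [c/(c+d)] = (203/1057) / (192/435) = 0.19205/0.44138 = 0.43512

0.435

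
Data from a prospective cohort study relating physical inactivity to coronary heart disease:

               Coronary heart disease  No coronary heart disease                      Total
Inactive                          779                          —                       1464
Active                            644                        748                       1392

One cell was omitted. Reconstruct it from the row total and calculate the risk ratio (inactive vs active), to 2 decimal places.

The missing cell is in the exposed row: 1464 − 779 = 685.
So a = 779, b = 685, c = 644, d = 748.
RR = [a/(a+b)] / [c/(c+d)] = (779/1464) / (644/1392) = 0.53210/0.46264 = 1.15014

1.15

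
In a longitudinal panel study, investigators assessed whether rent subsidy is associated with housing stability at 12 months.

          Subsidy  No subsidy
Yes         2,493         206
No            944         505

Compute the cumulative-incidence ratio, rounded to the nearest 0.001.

Reading the table with exposure as columns: a = 2493 (Subsidy, case), b = 944 (Subsidy, non-case), c = 206 (No subsidy, case), d = 505.
Risk in exposed = 2493/3437 = 0.72534; risk in unexposed = 206/711 = 0.28973.
RR = 0.72534 / 0.28973 = 2.50349
The risk among the exposed is 2.50 times that among the unexposed.

2.503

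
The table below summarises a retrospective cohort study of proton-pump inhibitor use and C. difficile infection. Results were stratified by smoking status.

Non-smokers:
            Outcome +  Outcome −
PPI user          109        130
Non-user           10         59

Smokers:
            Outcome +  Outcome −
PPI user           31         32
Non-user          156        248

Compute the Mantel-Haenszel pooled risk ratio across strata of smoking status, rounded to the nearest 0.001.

1.779

RR_MH = Σ(aᵢ·n₀ᵢ/nᵢ) / Σ(cᵢ·n₁ᵢ/nᵢ), with n₁ᵢ = aᵢ+bᵢ (exposed), n₀ᵢ = cᵢ+dᵢ (unexposed), nᵢ = n₁ᵢ+n₀ᵢ.
Stratum 1 (Non-smokers): n₁ = 239, n₀ = 69, n = 308; a·n₀/n = 109·69/308 = 24.4188; c·n₁/n = 10·239/308 = 7.7597
Stratum 2 (Smokers): n₁ = 63, n₀ = 404, n = 467; a·n₀/n = 31·404/467 = 26.8180; c·n₁/n = 156·63/467 = 21.0450
RR_MH = (24.4188 + 26.8180) / (7.7597 + 21.0450) = 51.2368 / 28.8047 = 1.77877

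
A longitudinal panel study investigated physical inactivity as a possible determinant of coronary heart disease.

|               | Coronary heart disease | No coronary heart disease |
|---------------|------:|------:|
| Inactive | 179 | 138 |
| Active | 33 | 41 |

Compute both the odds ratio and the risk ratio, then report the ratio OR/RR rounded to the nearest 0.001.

Cells: a = 179, b = 138, c = 33, d = 41.
OR = (179·41)/(138·33) = 7339/4554 = 1.61155
Risk in exposed = 179/317 = 0.56467; risk in unexposed = 33/74 = 0.44595; RR = 1.26623
OR/RR = 1.61155 / 1.26623 = 1.27272
The outcome is not rare, so the OR lies further from 1 than the RR.

1.273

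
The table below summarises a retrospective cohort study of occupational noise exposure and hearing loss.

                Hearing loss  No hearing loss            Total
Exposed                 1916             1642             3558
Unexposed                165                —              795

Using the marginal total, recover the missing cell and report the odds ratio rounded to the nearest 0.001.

4.455

The missing cell is in the unexposed row: 795 − 165 = 630.
So a = 1916, b = 1642, c = 165, d = 630.
OR = (a·d)/(b·c) = (1916 × 630) / (1642 × 165) = 1207080 / 270930 = 4.45532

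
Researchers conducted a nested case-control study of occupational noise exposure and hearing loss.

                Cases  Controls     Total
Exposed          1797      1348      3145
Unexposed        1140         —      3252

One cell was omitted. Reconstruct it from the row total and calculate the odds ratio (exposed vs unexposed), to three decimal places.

The missing cell is in the unexposed row: 3252 − 1140 = 2112.
So a = 1797, b = 1348, c = 1140, d = 2112.
OR = (a·d)/(b·c) = (1797 × 2112) / (1348 × 1140) = 3795264 / 1536720 = 2.46972

2.470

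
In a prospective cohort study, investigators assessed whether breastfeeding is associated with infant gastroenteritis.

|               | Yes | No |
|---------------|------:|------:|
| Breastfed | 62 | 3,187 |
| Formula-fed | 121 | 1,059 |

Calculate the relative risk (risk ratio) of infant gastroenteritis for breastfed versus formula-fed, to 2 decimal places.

Cells: a = 62, b = 3187, c = 121, d = 1059.
Risk in exposed = 62/3249 = 0.01908; risk in unexposed = 121/1180 = 0.10254.
RR = 0.01908 / 0.10254 = 0.18610
The risk is 81% lower among the exposed than among the unexposed.

0.19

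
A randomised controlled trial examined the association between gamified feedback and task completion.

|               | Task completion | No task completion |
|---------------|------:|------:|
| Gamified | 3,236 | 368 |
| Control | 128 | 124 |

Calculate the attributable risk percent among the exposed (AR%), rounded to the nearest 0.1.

Cells: a = 3236, b = 368, c = 128, d = 124.
Risk in exposed = 3236/3604 = 0.89789; risk in unexposed = 128/252 = 0.50794.
RR = 0.89789/0.50794 = 1.76772
AR% = (RR − 1)/RR × 100 = (1.76772 − 1)/1.76772 × 100 = 43.4301%

43.4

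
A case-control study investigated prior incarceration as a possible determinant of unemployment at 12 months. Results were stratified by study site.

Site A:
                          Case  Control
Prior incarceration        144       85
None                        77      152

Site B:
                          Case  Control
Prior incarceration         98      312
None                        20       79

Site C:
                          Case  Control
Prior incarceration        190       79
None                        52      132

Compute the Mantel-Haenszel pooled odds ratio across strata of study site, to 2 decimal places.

OR_MH = Σ(aᵢdᵢ/nᵢ) / Σ(bᵢcᵢ/nᵢ), where nᵢ is the stratum total.
Stratum 1 (Site A): n = 458; a·d/n = 144·152/458 = 47.7904; b·c/n = 85·77/458 = 14.2904
Stratum 2 (Site B): n = 509; a·d/n = 98·79/509 = 15.2102; b·c/n = 312·20/509 = 12.2593
Stratum 3 (Site C): n = 453; a·d/n = 190·132/453 = 55.3642; b·c/n = 79·52/453 = 9.0684
OR_MH = (47.7904 + 15.2102 + 55.3642) / (14.2904 + 12.2593 + 9.0684) = 118.3648 / 35.6182 = 3.32316

3.32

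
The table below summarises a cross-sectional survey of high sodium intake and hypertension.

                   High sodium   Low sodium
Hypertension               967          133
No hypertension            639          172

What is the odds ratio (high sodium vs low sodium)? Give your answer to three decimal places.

Reading the table with exposure as columns: a = 967 (High sodium, case), b = 639 (High sodium, non-case), c = 133 (Low sodium, case), d = 172.
OR = (a·d)/(b·c) = (967 × 172) / (639 × 133) = 166324 / 84987 = 1.95705
The odds of hypertension are about 1.96 times as high in the high sodium group.

1.957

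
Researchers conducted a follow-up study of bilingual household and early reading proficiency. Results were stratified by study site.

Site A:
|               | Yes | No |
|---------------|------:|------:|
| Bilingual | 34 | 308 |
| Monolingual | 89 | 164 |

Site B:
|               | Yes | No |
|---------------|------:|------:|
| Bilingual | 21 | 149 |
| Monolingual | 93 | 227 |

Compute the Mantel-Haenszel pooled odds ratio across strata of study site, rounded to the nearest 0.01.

0.26

OR_MH = Σ(aᵢdᵢ/nᵢ) / Σ(bᵢcᵢ/nᵢ), where nᵢ is the stratum total.
Stratum 1 (Site A): n = 595; a·d/n = 34·164/595 = 9.3714; b·c/n = 308·89/595 = 46.0706
Stratum 2 (Site B): n = 490; a·d/n = 21·227/490 = 9.7286; b·c/n = 149·93/490 = 28.2796
OR_MH = (9.3714 + 9.7286) / (46.0706 + 28.2796) = 19.1000 / 74.3502 = 0.25689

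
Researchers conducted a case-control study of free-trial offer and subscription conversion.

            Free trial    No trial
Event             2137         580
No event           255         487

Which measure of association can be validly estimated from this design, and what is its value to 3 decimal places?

7.037

Reading the table with exposure as columns: a = 2137 (Free trial, case), b = 255 (Free trial, non-case), c = 580 (No trial, case), d = 487.
This is a case-control study: participants were sampled on outcome status, so risks in the source population cannot be estimated directly — relative risk is not valid here. The odds ratio is the appropriate measure.
OR = (a·d)/(b·c) = (2137 × 487) / (255 × 580) = 1040719 / 147900 = 7.03664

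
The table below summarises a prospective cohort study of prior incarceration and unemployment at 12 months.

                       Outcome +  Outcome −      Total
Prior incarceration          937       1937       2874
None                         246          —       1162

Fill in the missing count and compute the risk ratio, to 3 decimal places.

1.540

The missing cell is in the unexposed row: 1162 − 246 = 916.
So a = 937, b = 1937, c = 246, d = 916.
RR = [a/(a+b)] / [c/(c+d)] = (937/2874) / (246/1162) = 0.32603/0.21170 = 1.54001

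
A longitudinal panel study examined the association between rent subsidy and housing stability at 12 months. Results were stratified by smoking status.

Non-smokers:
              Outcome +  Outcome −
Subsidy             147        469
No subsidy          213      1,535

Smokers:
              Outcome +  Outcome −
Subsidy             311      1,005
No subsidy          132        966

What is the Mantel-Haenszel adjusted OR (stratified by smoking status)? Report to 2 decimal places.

2.26

OR_MH = Σ(aᵢdᵢ/nᵢ) / Σ(bᵢcᵢ/nᵢ), where nᵢ is the stratum total.
Stratum 1 (Non-smokers): n = 2364; a·d/n = 147·1535/2364 = 95.4505; b·c/n = 469·213/2364 = 42.2576
Stratum 2 (Smokers): n = 2414; a·d/n = 311·966/2414 = 124.4515; b·c/n = 1005·132/2414 = 54.9544
OR_MH = (95.4505 + 124.4515) / (42.2576 + 54.9544) = 219.9020 / 97.2120 = 2.26209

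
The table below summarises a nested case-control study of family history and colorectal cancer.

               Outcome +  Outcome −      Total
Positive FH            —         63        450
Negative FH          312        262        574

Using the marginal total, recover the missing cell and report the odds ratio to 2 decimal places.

The missing cell is in the exposed row: 450 − 63 = 387.
So a = 387, b = 63, c = 312, d = 262.
OR = (a·d)/(b·c) = (387 × 262) / (63 × 312) = 101394 / 19656 = 5.15842

5.16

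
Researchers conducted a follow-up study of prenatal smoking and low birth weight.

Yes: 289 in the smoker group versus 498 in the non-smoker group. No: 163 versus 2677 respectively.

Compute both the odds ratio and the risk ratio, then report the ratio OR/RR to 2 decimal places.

From the description: a = 289, b = 163, c = 498, d = 2677.
OR = (289·2677)/(163·498) = 773653/81174 = 9.53080
Risk in exposed = 289/452 = 0.63938; risk in unexposed = 498/3175 = 0.15685; RR = 4.07637
OR/RR = 9.53080 / 4.07637 = 2.33806
The outcome is not rare, so the OR lies further from 1 than the RR.

2.34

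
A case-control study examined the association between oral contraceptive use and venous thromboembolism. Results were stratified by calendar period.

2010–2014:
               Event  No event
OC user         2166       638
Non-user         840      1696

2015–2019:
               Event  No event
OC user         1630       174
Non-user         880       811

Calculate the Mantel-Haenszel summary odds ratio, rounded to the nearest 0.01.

OR_MH = Σ(aᵢdᵢ/nᵢ) / Σ(bᵢcᵢ/nᵢ), where nᵢ is the stratum total.
Stratum 1 (2010–2014): n = 5340; a·d/n = 2166·1696/5340 = 687.9281; b·c/n = 638·840/5340 = 100.3596
Stratum 2 (2015–2019): n = 3495; a·d/n = 1630·811/3495 = 378.2346; b·c/n = 174·880/3495 = 43.8112
OR_MH = (687.9281 + 378.2346) / (100.3596 + 43.8112) = 1066.1627 / 144.1707 = 7.39514

7.40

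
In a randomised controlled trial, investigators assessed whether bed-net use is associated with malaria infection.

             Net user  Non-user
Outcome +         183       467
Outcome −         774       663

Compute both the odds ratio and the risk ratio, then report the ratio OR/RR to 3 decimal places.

0.725

Reading the table with exposure as columns: a = 183 (Net user, case), b = 774 (Net user, non-case), c = 467 (Non-user, case), d = 663.
OR = (183·663)/(774·467) = 121329/361458 = 0.33567
Risk in exposed = 183/957 = 0.19122; risk in unexposed = 467/1130 = 0.41327; RR = 0.46270
OR/RR = 0.33567 / 0.46270 = 0.72545
The outcome is not rare, so the OR lies further from 1 than the RR.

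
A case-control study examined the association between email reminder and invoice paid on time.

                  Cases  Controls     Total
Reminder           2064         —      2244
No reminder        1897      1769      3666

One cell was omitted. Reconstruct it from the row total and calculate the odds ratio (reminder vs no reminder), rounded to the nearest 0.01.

10.69

The missing cell is in the exposed row: 2244 − 2064 = 180.
So a = 2064, b = 180, c = 1897, d = 1769.
OR = (a·d)/(b·c) = (2064 × 1769) / (180 × 1897) = 3651216 / 341460 = 10.69295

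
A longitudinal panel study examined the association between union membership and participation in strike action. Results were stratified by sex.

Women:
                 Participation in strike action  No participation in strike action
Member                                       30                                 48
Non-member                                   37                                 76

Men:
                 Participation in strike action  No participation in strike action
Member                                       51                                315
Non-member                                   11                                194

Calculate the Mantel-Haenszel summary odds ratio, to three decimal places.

1.904

OR_MH = Σ(aᵢdᵢ/nᵢ) / Σ(bᵢcᵢ/nᵢ), where nᵢ is the stratum total.
Stratum 1 (Women): n = 191; a·d/n = 30·76/191 = 11.9372; b·c/n = 48·37/191 = 9.2984
Stratum 2 (Men): n = 571; a·d/n = 51·194/571 = 17.3275; b·c/n = 315·11/571 = 6.0683
OR_MH = (11.9372 + 17.3275) / (9.2984 + 6.0683) = 29.2647 / 15.3667 = 1.90442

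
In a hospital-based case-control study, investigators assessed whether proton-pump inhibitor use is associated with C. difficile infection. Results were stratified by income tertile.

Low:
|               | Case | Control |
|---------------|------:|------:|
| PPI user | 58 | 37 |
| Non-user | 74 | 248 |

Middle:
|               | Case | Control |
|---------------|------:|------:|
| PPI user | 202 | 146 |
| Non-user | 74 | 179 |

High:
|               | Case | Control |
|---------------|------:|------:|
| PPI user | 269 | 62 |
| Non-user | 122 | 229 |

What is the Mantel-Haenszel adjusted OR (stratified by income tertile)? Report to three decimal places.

5.191

OR_MH = Σ(aᵢdᵢ/nᵢ) / Σ(bᵢcᵢ/nᵢ), where nᵢ is the stratum total.
Stratum 1 (Low): n = 417; a·d/n = 58·248/417 = 34.4940; b·c/n = 37·74/417 = 6.5659
Stratum 2 (Middle): n = 601; a·d/n = 202·179/601 = 60.1631; b·c/n = 146·74/601 = 17.9767
Stratum 3 (High): n = 682; a·d/n = 269·229/682 = 90.3240; b·c/n = 62·122/682 = 11.0909
OR_MH = (34.4940 + 60.1631 + 90.3240) / (6.5659 + 17.9767 + 11.0909) = 184.9811 / 35.6336 = 5.19120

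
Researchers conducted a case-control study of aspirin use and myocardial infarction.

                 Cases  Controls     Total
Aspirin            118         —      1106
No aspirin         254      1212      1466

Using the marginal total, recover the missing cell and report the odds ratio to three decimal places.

The missing cell is in the exposed row: 1106 − 118 = 988.
So a = 118, b = 988, c = 254, d = 1212.
OR = (a·d)/(b·c) = (118 × 1212) / (988 × 254) = 143016 / 250952 = 0.56989

0.570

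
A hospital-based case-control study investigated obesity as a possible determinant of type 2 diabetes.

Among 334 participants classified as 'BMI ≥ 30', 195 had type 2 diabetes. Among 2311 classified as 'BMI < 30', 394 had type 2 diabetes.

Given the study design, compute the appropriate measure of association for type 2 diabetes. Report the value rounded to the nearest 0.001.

From the description: a = 195, b = 139, c = 394, d = 1917.
This is a hospital-based case-control study: participants were sampled on outcome status, so risks in the source population cannot be estimated directly — relative risk is not valid here. The odds ratio is the appropriate measure.
OR = (a·d)/(b·c) = (195 × 1917) / (139 × 394) = 373815 / 54766 = 6.82568

6.826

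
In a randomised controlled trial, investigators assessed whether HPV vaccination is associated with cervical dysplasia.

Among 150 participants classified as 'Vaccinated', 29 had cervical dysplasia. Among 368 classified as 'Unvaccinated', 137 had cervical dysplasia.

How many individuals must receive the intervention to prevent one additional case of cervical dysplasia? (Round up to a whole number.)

6

Risk in treated group = 29/150 = 0.19333; risk in control = 137/368 = 0.37228.
Absolute risk reduction = 0.37228 − 0.19333 = 0.17895
NNT = 1 / ARR = 1 / 0.17895 = 5.588 → round up → 6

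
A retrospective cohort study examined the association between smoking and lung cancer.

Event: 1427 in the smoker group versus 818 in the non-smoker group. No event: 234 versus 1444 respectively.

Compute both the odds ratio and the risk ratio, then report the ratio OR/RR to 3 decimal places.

4.531

From the description: a = 1427, b = 234, c = 818, d = 1444.
OR = (1427·1444)/(234·818) = 2060588/191412 = 10.76520
Risk in exposed = 1427/1661 = 0.85912; risk in unexposed = 818/2262 = 0.36163; RR = 2.37571
OR/RR = 10.76520 / 2.37571 = 4.53136
The outcome is not rare, so the OR lies further from 1 than the RR.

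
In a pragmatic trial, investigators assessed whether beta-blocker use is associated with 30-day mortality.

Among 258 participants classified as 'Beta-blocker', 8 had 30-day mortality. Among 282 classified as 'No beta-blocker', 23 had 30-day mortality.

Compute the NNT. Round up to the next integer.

Risk in treated group = 8/258 = 0.03101; risk in control = 23/282 = 0.08156.
Absolute risk reduction = 0.08156 − 0.03101 = 0.05055
NNT = 1 / ARR = 1 / 0.05055 = 19.781 → round up → 20

20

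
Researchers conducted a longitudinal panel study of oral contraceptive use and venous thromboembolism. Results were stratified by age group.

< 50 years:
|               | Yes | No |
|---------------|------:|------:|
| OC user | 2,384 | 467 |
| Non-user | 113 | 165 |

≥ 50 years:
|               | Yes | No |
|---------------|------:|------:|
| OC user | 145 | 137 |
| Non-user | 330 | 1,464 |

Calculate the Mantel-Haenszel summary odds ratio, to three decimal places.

OR_MH = Σ(aᵢdᵢ/nᵢ) / Σ(bᵢcᵢ/nᵢ), where nᵢ is the stratum total.
Stratum 1 (< 50 years): n = 3129; a·d/n = 2384·165/3129 = 125.7143; b·c/n = 467·113/3129 = 16.8651
Stratum 2 (≥ 50 years): n = 2076; a·d/n = 145·1464/2076 = 102.2543; b·c/n = 137·330/2076 = 21.7775
OR_MH = (125.7143 + 102.2543) / (16.8651 + 21.7775) = 227.9686 / 38.6426 = 5.89941

5.899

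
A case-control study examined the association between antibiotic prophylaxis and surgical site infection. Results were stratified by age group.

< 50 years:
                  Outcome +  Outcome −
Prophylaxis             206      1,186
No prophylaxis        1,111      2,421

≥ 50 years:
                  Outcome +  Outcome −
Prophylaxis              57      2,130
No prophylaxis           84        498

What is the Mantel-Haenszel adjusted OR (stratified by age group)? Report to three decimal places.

OR_MH = Σ(aᵢdᵢ/nᵢ) / Σ(bᵢcᵢ/nᵢ), where nᵢ is the stratum total.
Stratum 1 (< 50 years): n = 4924; a·d/n = 206·2421/4924 = 101.2847; b·c/n = 1186·1111/4924 = 267.5967
Stratum 2 (≥ 50 years): n = 2769; a·d/n = 57·498/2769 = 10.2514; b·c/n = 2130·84/2769 = 64.6154
OR_MH = (101.2847 + 10.2514) / (267.5967 + 64.6154) = 111.5361 / 332.2121 = 0.33574

0.336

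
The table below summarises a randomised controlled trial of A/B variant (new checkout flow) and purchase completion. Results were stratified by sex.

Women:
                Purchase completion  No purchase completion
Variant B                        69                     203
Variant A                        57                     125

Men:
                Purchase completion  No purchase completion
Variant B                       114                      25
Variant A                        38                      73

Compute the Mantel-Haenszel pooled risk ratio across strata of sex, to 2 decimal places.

1.42

RR_MH = Σ(aᵢ·n₀ᵢ/nᵢ) / Σ(cᵢ·n₁ᵢ/nᵢ), with n₁ᵢ = aᵢ+bᵢ (exposed), n₀ᵢ = cᵢ+dᵢ (unexposed), nᵢ = n₁ᵢ+n₀ᵢ.
Stratum 1 (Women): n₁ = 272, n₀ = 182, n = 454; a·n₀/n = 69·182/454 = 27.6608; c·n₁/n = 57·272/454 = 34.1498
Stratum 2 (Men): n₁ = 139, n₀ = 111, n = 250; a·n₀/n = 114·111/250 = 50.6160; c·n₁/n = 38·139/250 = 21.1280
RR_MH = (27.6608 + 50.6160) / (34.1498 + 21.1280) = 78.2768 / 55.2778 = 1.41606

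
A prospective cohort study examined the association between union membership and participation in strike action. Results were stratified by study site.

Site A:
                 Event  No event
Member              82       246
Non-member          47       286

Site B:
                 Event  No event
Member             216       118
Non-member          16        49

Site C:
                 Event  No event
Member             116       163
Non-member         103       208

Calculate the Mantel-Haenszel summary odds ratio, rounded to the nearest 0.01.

2.03

OR_MH = Σ(aᵢdᵢ/nᵢ) / Σ(bᵢcᵢ/nᵢ), where nᵢ is the stratum total.
Stratum 1 (Site A): n = 661; a·d/n = 82·286/661 = 35.4796; b·c/n = 246·47/661 = 17.4917
Stratum 2 (Site B): n = 399; a·d/n = 216·49/399 = 26.5263; b·c/n = 118·16/399 = 4.7318
Stratum 3 (Site C): n = 590; a·d/n = 116·208/590 = 40.8949; b·c/n = 163·103/590 = 28.4559
OR_MH = (35.4796 + 26.5263 + 40.8949) / (17.4917 + 4.7318 + 28.4559) = 102.9008 / 50.6794 = 2.03043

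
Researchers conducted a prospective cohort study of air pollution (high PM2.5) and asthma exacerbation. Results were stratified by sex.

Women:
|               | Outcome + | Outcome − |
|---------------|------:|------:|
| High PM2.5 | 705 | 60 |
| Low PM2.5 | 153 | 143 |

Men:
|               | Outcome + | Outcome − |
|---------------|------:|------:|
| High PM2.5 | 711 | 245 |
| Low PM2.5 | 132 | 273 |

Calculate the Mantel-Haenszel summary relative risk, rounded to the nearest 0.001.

RR_MH = Σ(aᵢ·n₀ᵢ/nᵢ) / Σ(cᵢ·n₁ᵢ/nᵢ), with n₁ᵢ = aᵢ+bᵢ (exposed), n₀ᵢ = cᵢ+dᵢ (unexposed), nᵢ = n₁ᵢ+n₀ᵢ.
Stratum 1 (Women): n₁ = 765, n₀ = 296, n = 1061; a·n₀/n = 705·296/1061 = 196.6824; c·n₁/n = 153·765/1061 = 110.3157
Stratum 2 (Men): n₁ = 956, n₀ = 405, n = 1361; a·n₀/n = 711·405/1361 = 211.5760; c·n₁/n = 132·956/1361 = 92.7201
RR_MH = (196.6824 + 211.5760) / (110.3157 + 92.7201) = 408.2584 / 203.0358 = 2.01077

2.011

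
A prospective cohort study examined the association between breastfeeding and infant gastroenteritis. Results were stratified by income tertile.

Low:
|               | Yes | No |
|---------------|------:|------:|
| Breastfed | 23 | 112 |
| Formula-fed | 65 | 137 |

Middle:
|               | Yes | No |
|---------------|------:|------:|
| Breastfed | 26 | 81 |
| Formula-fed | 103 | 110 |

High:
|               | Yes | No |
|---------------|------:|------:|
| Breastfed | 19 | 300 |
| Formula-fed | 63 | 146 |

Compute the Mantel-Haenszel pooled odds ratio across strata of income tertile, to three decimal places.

OR_MH = Σ(aᵢdᵢ/nᵢ) / Σ(bᵢcᵢ/nᵢ), where nᵢ is the stratum total.
Stratum 1 (Low): n = 337; a·d/n = 23·137/337 = 9.3501; b·c/n = 112·65/337 = 21.6024
Stratum 2 (Middle): n = 320; a·d/n = 26·110/320 = 8.9375; b·c/n = 81·103/320 = 26.0719
Stratum 3 (High): n = 528; a·d/n = 19·146/528 = 5.2538; b·c/n = 300·63/528 = 35.7955
OR_MH = (9.3501 + 8.9375 + 5.2538) / (21.6024 + 26.0719 + 35.7955) = 23.5414 / 83.4697 = 0.28204

0.282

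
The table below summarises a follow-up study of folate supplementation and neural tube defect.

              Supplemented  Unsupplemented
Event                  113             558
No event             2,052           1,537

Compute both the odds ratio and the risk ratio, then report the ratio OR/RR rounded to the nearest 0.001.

Reading the table with exposure as columns: a = 113 (Supplemented, case), b = 2052 (Supplemented, non-case), c = 558 (Unsupplemented, case), d = 1537.
OR = (113·1537)/(2052·558) = 173681/1145016 = 0.15168
Risk in exposed = 113/2165 = 0.05219; risk in unexposed = 558/2095 = 0.26635; RR = 0.19596
OR/RR = 0.15168 / 0.19596 = 0.77405
The outcome is not rare, so the OR lies further from 1 than the RR.

0.774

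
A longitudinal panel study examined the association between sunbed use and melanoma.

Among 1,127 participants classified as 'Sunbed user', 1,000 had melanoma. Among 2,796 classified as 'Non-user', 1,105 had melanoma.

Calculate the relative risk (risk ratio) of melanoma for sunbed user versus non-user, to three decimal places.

2.245

From the description: a = 1000, b = 127, c = 1105, d = 1691.
Risk in exposed = 1000/1127 = 0.88731; risk in unexposed = 1105/2796 = 0.39521.
RR = 0.88731 / 0.39521 = 2.24518
The risk among the exposed is 2.25 times that among the unexposed.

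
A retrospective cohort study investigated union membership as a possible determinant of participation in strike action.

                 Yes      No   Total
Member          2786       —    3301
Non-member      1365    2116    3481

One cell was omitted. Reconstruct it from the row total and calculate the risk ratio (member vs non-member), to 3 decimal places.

2.152

The missing cell is in the exposed row: 3301 − 2786 = 515.
So a = 2786, b = 515, c = 1365, d = 2116.
RR = [a/(a+b)] / [c/(c+d)] = (2786/3301) / (1365/3481) = 0.84399/0.39213 = 2.15232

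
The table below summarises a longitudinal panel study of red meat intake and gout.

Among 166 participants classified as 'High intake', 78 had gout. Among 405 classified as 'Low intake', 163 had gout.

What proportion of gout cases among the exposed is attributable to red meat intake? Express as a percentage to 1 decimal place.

From the description: a = 78, b = 88, c = 163, d = 242.
Risk in exposed = 78/166 = 0.46988; risk in unexposed = 163/405 = 0.40247.
RR = 0.46988/0.40247 = 1.16749
AR% = (RR − 1)/RR × 100 = (1.16749 − 1)/1.16749 × 100 = 14.3463%

14.3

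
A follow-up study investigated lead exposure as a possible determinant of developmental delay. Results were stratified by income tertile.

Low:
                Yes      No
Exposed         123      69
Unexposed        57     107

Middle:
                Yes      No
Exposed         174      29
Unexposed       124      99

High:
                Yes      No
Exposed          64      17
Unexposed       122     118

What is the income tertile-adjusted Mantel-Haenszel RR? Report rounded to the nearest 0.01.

1.62

RR_MH = Σ(aᵢ·n₀ᵢ/nᵢ) / Σ(cᵢ·n₁ᵢ/nᵢ), with n₁ᵢ = aᵢ+bᵢ (exposed), n₀ᵢ = cᵢ+dᵢ (unexposed), nᵢ = n₁ᵢ+n₀ᵢ.
Stratum 1 (Low): n₁ = 192, n₀ = 164, n = 356; a·n₀/n = 123·164/356 = 56.6629; c·n₁/n = 57·192/356 = 30.7416
Stratum 2 (Middle): n₁ = 203, n₀ = 223, n = 426; a·n₀/n = 174·223/426 = 91.0845; c·n₁/n = 124·203/426 = 59.0892
Stratum 3 (High): n₁ = 81, n₀ = 240, n = 321; a·n₀/n = 64·240/321 = 47.8505; c·n₁/n = 122·81/321 = 30.7850
RR_MH = (56.6629 + 91.0845 + 47.8505) / (30.7416 + 59.0892 + 30.7850) = 195.5979 / 120.6158 = 1.62166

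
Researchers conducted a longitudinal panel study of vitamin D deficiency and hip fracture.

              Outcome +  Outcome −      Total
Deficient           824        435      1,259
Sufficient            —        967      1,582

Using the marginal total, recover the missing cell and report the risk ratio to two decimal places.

1.68

The missing cell is in the unexposed row: 1582 − 967 = 615.
So a = 824, b = 435, c = 615, d = 967.
RR = [a/(a+b)] / [c/(c+d)] = (824/1259) / (615/1582) = 0.65449/0.38875 = 1.68358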